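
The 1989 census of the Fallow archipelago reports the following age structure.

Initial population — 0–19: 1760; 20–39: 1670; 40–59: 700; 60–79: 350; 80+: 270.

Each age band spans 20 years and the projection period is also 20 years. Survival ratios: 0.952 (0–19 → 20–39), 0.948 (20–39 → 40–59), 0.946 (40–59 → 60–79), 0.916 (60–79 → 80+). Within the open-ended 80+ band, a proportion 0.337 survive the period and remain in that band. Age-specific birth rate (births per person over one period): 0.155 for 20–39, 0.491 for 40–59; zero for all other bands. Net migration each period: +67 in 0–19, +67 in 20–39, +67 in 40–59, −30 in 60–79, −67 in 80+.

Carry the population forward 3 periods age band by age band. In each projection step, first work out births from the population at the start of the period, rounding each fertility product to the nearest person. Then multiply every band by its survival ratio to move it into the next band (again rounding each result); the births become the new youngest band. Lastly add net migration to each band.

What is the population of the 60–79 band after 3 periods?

1596

(Groups numbered youngest = 1 to oldest = 5.)
[period 1]
Births: 1670 × 0.155 = 259, 700 × 0.491 = 344 — total 603
Group 2: 1760 × 0.952 = 1676
Group 3: 1670 × 0.948 = 1583
Group 4: 700 × 0.946 = 662
Group 5: 350 × 0.916 + 270 × 0.337 = 321 + 91 = 412
Net migration: Group 1 + 67 → 670; Group 2 + 67 → 1743; Group 3 + 67 → 1650; Group 4 − 30 → 632; Group 5 − 67 → 345
End of period: [670, 1743, 1650, 632, 345]
[period 2]
Births: 1743 × 0.155 = 270, 1650 × 0.491 = 810 — total 1080
Group 2: 670 × 0.952 = 638
Group 3: 1743 × 0.948 = 1652
Group 4: 1650 × 0.946 = 1561
Group 5: 632 × 0.916 + 345 × 0.337 = 579 + 116 = 695
Net migration: Group 1 + 67 → 1147; Group 2 + 67 → 705; Group 3 + 67 → 1719; Group 4 − 30 → 1531; Group 5 − 67 → 628
End of period: [1147, 705, 1719, 1531, 628]
[period 3]
Births: 705 × 0.155 = 109, 1719 × 0.491 = 844 — total 953
Group 2: 1147 × 0.952 = 1092
Group 3: 705 × 0.948 = 668
Group 4: 1719 × 0.946 = 1626
Group 5: 1531 × 0.916 + 628 × 0.337 = 1402 + 212 = 1614
Net migration: Group 1 + 67 → 1020; Group 2 + 67 → 1159; Group 3 + 67 → 735; Group 4 − 30 → 1596; Group 5 − 67 → 1547
End of period: [1020, 1159, 735, 1596, 1547]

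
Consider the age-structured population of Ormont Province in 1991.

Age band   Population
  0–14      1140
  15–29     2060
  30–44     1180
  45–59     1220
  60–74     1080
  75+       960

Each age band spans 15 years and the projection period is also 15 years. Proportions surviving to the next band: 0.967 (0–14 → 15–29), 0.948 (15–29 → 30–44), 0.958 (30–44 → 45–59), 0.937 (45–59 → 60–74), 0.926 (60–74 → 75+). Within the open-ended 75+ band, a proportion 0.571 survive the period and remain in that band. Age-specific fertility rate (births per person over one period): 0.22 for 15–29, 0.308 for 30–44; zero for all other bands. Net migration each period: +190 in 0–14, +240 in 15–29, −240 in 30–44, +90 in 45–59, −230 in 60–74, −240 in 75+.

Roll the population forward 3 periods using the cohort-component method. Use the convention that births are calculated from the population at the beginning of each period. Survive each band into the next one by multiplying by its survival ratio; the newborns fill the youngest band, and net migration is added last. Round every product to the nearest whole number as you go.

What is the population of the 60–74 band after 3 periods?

After projecting period 1:
Births: 2060 × 0.22 = 453  |  1180 × 0.308 = 363 — total 816
15–29: 1140 × 0.967 = 1102
30–44: 2060 × 0.948 = 1953
45–59: 1180 × 0.958 = 1130
60–74: 1220 × 0.937 = 1143
75+: 1080 × 0.926 + 960 × 0.571 = 1000 + 548 = 1548
Net migration: 0–14 + 190 → 1006; 15–29 + 240 → 1342; 30–44 − 240 → 1713; 45–59 + 90 → 1220; 60–74 − 230 → 913; 75+ − 240 → 1308
End of period: [1006, 1342, 1713, 1220, 913, 1308]
After projecting period 2:
Births: 1342 × 0.22 = 295  |  1713 × 0.308 = 528 — total 823
15–29: 1006 × 0.967 = 973
30–44: 1342 × 0.948 = 1272
45–59: 1713 × 0.958 = 1641
60–74: 1220 × 0.937 = 1143
75+: 913 × 0.926 + 1308 × 0.571 = 845 + 747 = 1592
Net migration: 0–14 + 190 → 1013; 15–29 + 240 → 1213; 30–44 − 240 → 1032; 45–59 + 90 → 1731; 60–74 − 230 → 913; 75+ − 240 → 1352
End of period: [1013, 1213, 1032, 1731, 913, 1352]
After projecting period 3:
Births: 1213 × 0.22 = 267  |  1032 × 0.308 = 318 — total 585
15–29: 1013 × 0.967 = 980
30–44: 1213 × 0.948 = 1150
45–59: 1032 × 0.958 = 989
60–74: 1731 × 0.937 = 1622
75+: 913 × 0.926 + 1352 × 0.571 = 845 + 772 = 1617
Net migration: 0–14 + 190 → 775; 15–29 + 240 → 1220; 30–44 − 240 → 910; 45–59 + 90 → 1079; 60–74 − 230 → 1392; 75+ − 240 → 1377
End of period: [775, 1220, 910, 1079, 1392, 1377]

1392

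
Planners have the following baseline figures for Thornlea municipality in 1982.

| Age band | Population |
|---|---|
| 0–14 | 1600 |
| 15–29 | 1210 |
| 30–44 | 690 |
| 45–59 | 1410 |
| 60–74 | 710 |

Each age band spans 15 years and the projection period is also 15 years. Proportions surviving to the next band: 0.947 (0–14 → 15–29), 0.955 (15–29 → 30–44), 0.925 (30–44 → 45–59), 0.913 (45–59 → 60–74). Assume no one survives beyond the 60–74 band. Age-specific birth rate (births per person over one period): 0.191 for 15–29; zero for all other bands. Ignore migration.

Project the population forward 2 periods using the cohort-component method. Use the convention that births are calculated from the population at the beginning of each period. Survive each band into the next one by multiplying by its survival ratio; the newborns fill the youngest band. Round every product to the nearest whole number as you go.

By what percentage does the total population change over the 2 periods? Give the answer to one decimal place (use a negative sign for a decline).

-35.8

— Period 1 —
Births: 1210 × 0.191 = 231
15–29: 1600 × 0.947 = 1515
30–44: 1210 × 0.955 = 1156
45–59: 690 × 0.925 = 638
60–74: 1410 × 0.913 = 1287
→ [231, 1515, 1156, 638, 1287]
— Period 2 —
Births: 1515 × 0.191 = 289
15–29: 231 × 0.947 = 219
30–44: 1515 × 0.955 = 1447
45–59: 1156 × 0.925 = 1069
60–74: 638 × 0.913 = 582
→ [289, 219, 1447, 1069, 582]
Total: 5620 → 3606; change = -2014; percentage change = -35.8%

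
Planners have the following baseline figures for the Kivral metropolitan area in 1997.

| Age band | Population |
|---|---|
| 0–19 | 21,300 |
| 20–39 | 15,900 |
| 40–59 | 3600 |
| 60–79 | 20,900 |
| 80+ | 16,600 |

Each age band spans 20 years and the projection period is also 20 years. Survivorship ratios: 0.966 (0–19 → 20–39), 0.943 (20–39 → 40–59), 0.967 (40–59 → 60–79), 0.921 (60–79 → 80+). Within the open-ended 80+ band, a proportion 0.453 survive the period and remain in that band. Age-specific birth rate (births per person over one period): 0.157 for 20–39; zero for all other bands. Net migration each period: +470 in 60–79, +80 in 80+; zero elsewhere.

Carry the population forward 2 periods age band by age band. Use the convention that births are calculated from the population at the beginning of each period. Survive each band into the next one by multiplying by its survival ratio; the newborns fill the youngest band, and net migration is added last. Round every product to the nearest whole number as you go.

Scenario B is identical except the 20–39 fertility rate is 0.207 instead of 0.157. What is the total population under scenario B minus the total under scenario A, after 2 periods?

1797

— Period 1 —
Births: 15900 × 0.157 = 2496
20–39: 21300 × 0.966 = 20576
40–59: 15900 × 0.943 = 14994
60–79: 3600 × 0.967 = 3481
80+: 20900 × 0.921 + 16600 × 0.453 = 19249 + 7520 = 26769
Net migration: 60–79 + 470 → 3951; 80+ + 80 → 26849
→ [2496, 20576, 14994, 3951, 26849]
— Period 2 —
Births: 20576 × 0.157 = 3230
20–39: 2496 × 0.966 = 2411
40–59: 20576 × 0.943 = 19403
60–79: 14994 × 0.967 = 14499
80+: 3951 × 0.921 + 26849 × 0.453 = 3639 + 12163 = 15802
Net migration: 60–79 + 470 → 14969; 80+ + 80 → 15882
→ [3230, 2411, 19403, 14969, 15882]
Scenario A total after 2 periods: 55895
Scenario B projection —
— Period 1 —
Births: 15900 × 0.207 = 3291
20–39: 21300 × 0.966 = 20576
40–59: 15900 × 0.943 = 14994
60–79: 3600 × 0.967 = 3481
80+: 20900 × 0.921 + 16600 × 0.453 = 19249 + 7520 = 26769
Net migration: 60–79 + 470 → 3951; 80+ + 80 → 26849
→ [3291, 20576, 14994, 3951, 26849]
— Period 2 —
Births: 20576 × 0.207 = 4259
20–39: 3291 × 0.966 = 3179
40–59: 20576 × 0.943 = 19403
60–79: 14994 × 0.967 = 14499
80+: 3951 × 0.921 + 26849 × 0.453 = 3639 + 12163 = 15802
Net migration: 60–79 + 470 → 14969; 80+ + 80 → 15882
→ [4259, 3179, 19403, 14969, 15882]
Scenario B total after 2 periods: 57692
Difference B − A = 57692 − 55895 = 1797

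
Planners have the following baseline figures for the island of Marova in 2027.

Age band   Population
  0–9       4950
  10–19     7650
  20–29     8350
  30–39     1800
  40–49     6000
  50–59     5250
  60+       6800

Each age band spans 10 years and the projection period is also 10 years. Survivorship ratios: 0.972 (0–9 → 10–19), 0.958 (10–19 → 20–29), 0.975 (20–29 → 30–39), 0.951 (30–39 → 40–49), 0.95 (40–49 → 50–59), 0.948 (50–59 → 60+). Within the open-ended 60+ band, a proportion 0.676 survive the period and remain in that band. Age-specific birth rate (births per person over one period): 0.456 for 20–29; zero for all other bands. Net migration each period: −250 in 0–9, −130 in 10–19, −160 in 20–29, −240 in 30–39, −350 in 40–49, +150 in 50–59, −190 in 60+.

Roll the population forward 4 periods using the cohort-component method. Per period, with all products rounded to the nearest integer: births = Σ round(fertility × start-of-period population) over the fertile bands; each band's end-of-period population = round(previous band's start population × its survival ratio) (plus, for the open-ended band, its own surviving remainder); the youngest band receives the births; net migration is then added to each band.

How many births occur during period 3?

1972

Call the bands 1 to 7, youngest first.
[period 1]
Births: 8350 × 0.456 = 3808
Band 2: 4950 × 0.972 = 4811
Band 3: 7650 × 0.958 = 7329
Band 4: 8350 × 0.975 = 8141
Band 5: 1800 × 0.951 = 1712
Band 6: 6000 × 0.95 = 5700
Band 7: 5250 × 0.948 + 6800 × 0.676 = 4977 + 4597 = 9574
Net migration: Band 1 − 250 → 3558; Band 2 − 130 → 4681; Band 3 − 160 → 7169; Band 4 − 240 → 7901; Band 5 − 350 → 1362; Band 6 + 150 → 5850; Band 7 − 190 → 9384
Population now: 0–9=3558, 10–19=4681, 20–29=7169, 30–39=7901, 40–49=1362, 50–59=5850, 60+=9384
[period 2]
Births: 7169 × 0.456 = 3269
Band 2: 3558 × 0.972 = 3458
Band 3: 4681 × 0.958 = 4484
Band 4: 7169 × 0.975 = 6990
Band 5: 7901 × 0.951 = 7514
Band 6: 1362 × 0.95 = 1294
Band 7: 5850 × 0.948 + 9384 × 0.676 = 5546 + 6344 = 11890
Net migration: Band 1 − 250 → 3019; Band 2 − 130 → 3328; Band 3 − 160 → 4324; Band 4 − 240 → 6750; Band 5 − 350 → 7164; Band 6 + 150 → 1444; Band 7 − 190 → 11700
Population now: 0–9=3019, 10–19=3328, 20–29=4324, 30–39=6750, 40–49=7164, 50–59=1444, 60+=11700
[period 3]
Births: 4324 × 0.456 = 1972
Band 2: 3019 × 0.972 = 2934
Band 3: 3328 × 0.958 = 3188
Band 4: 4324 × 0.975 = 4216
Band 5: 6750 × 0.951 = 6419
Band 6: 7164 × 0.95 = 6806
Band 7: 1444 × 0.948 + 11700 × 0.676 = 1369 + 7909 = 9278
Net migration: Band 1 − 250 → 1722; Band 2 − 130 → 2804; Band 3 − 160 → 3028; Band 4 − 240 → 3976; Band 5 − 350 → 6069; Band 6 + 150 → 6956; Band 7 − 190 → 9088
Population now: 0–9=1722, 10–19=2804, 20–29=3028, 30–39=3976, 40–49=6069, 50–59=6956, 60+=9088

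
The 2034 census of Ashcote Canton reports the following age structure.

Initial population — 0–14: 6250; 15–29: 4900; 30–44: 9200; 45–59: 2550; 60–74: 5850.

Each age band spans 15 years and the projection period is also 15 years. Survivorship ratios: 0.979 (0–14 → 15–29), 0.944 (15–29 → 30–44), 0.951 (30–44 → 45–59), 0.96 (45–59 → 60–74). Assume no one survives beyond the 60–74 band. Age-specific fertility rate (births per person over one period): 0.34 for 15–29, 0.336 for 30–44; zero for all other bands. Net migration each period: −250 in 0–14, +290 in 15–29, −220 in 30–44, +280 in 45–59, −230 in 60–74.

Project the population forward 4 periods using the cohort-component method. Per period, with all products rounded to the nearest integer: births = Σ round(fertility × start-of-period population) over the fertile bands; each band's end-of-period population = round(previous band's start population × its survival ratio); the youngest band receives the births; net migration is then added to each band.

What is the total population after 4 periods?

18787

— Period 1 —
Births: 4900 × 0.34 = 1666, 9200 × 0.336 = 3091 → 4757
15–29: 6250 × 0.979 = 6119
30–44: 4900 × 0.944 = 4626
45–59: 9200 × 0.951 = 8749
60–74: 2550 × 0.96 = 2448
Net migration: 0–14 − 250 → 4507; 15–29 + 290 → 6409; 30–44 − 220 → 4406; 45–59 + 280 → 9029; 60–74 − 230 → 2218
Giving 4507 / 6409 / 4406 / 9029 / 2218.
— Period 2 —
Births: 6409 × 0.34 = 2179, 4406 × 0.336 = 1480 → 3659
15–29: 4507 × 0.979 = 4412
30–44: 6409 × 0.944 = 6050
45–59: 4406 × 0.951 = 4190
60–74: 9029 × 0.96 = 8668
Net migration: 0–14 − 250 → 3409; 15–29 + 290 → 4702; 30–44 − 220 → 5830; 45–59 + 280 → 4470; 60–74 − 230 → 8438
Giving 3409 / 4702 / 5830 / 4470 / 8438.
— Period 3 —
Births: 4702 × 0.34 = 1599, 5830 × 0.336 = 1959 → 3558
15–29: 3409 × 0.979 = 3337
30–44: 4702 × 0.944 = 4439
45–59: 5830 × 0.951 = 5544
60–74: 4470 × 0.96 = 4291
Net migration: 0–14 − 250 → 3308; 15–29 + 290 → 3627; 30–44 − 220 → 4219; 45–59 + 280 → 5824; 60–74 − 230 → 4061
Giving 3308 / 3627 / 4219 / 5824 / 4061.
— Period 4 —
Births: 3627 × 0.34 = 1233, 4219 × 0.336 = 1418 → 2651
15–29: 3308 × 0.979 = 3239
30–44: 3627 × 0.944 = 3424
45–59: 4219 × 0.951 = 4012
60–74: 5824 × 0.96 = 5591
Net migration: 0–14 − 250 → 2401; 15–29 + 290 → 3529; 30–44 − 220 → 3204; 45–59 + 280 → 4292; 60–74 − 230 → 5361
Giving 2401 / 3529 / 3204 / 4292 / 5361.
Total after period 4: 2401 + 3529 + 3204 + 4292 + 5361 = 18787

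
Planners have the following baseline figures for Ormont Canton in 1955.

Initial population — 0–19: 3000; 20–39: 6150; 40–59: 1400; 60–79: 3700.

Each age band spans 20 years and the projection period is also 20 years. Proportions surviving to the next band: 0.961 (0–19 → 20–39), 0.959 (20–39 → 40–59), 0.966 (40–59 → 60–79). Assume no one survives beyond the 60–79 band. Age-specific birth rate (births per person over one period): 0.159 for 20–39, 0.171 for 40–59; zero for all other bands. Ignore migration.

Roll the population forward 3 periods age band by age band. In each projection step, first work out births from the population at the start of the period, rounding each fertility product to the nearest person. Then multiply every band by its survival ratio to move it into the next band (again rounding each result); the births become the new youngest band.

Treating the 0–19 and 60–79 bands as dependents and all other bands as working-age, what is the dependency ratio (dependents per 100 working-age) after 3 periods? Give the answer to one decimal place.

Period 1:
Births: 6150 * 0.159 = 978, 1400 * 0.171 = 239 → 1217
20–39: 3000 * 0.961 = 2883
40–59: 6150 * 0.959 = 5898
60–79: 1400 * 0.966 = 1352
End of period: [1217, 2883, 5898, 1352]
Period 2:
Births: 2883 * 0.159 = 458, 5898 * 0.171 = 1009 → 1467
20–39: 1217 * 0.961 = 1170
40–59: 2883 * 0.959 = 2765
60–79: 5898 * 0.966 = 5697
End of period: [1467, 1170, 2765, 5697]
Period 3:
Births: 1170 * 0.159 = 186, 2765 * 0.171 = 473 → 659
20–39: 1467 * 0.961 = 1410
40–59: 1170 * 0.959 = 1122
60–79: 2765 * 0.966 = 2671
End of period: [659, 1410, 1122, 2671]
Dependents (band 0–19 + band 60–79) = 659 + 2671 = 3330; working-age = 2532; ratio = 3330/2532 × 100 = 131.5

131.5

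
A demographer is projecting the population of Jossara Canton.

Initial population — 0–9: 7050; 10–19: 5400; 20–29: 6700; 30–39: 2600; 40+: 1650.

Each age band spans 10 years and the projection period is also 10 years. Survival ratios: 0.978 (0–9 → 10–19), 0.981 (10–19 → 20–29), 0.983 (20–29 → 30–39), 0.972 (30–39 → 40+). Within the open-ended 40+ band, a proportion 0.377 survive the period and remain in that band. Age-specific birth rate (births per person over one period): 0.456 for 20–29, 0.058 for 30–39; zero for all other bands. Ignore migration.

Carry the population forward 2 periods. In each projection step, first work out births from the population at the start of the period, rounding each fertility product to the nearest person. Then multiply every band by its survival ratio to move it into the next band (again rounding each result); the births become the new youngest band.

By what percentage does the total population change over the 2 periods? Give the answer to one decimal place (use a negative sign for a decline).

8.9

After projecting period 1:
Births: 6700 * 0.456 = 3055 ; 2600 * 0.058 = 151 → total 3206
10–19: 7050 * 0.978 = 6895
20–29: 5400 * 0.981 = 5297
30–39: 6700 * 0.983 = 6586
40+: 2600 * 0.972 + 1650 * 0.377 = 2527 + 622 = 3149
Giving 3206 / 6895 / 5297 / 6586 / 3149.
After projecting period 2:
Births: 5297 * 0.456 = 2415 ; 6586 * 0.058 = 382 → total 2797
10–19: 3206 * 0.978 = 3135
20–29: 6895 * 0.981 = 6764
30–39: 5297 * 0.983 = 5207
40+: 6586 * 0.972 + 3149 * 0.377 = 6402 + 1187 = 7589
Giving 2797 / 3135 / 6764 / 5207 / 7589.
Total: 23400 → 25492; change = 2092; percentage change = 8.9%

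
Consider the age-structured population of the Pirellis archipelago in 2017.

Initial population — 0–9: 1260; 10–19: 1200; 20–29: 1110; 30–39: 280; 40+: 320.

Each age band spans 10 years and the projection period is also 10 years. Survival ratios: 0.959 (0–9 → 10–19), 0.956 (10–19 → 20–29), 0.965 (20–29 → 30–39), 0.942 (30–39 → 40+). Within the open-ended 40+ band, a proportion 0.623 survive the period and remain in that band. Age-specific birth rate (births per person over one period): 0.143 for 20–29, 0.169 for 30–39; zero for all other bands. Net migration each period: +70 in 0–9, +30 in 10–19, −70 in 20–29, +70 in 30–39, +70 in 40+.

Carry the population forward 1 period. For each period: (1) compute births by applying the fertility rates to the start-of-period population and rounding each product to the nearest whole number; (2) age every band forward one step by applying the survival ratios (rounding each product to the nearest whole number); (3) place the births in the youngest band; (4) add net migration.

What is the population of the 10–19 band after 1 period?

1238

— Period 1 —
Births: 1110 × 0.143 = 159  |  280 × 0.169 = 47 → total 206
10–19: 1260 × 0.959 = 1208
20–29: 1200 × 0.956 = 1147
30–39: 1110 × 0.965 = 1071
40+: 280 × 0.942 + 320 × 0.623 = 264 + 199 = 463
Net migration: 0–9 + 70 → 276; 10–19 + 30 → 1238; 20–29 − 70 → 1077; 30–39 + 70 → 1141; 40+ + 70 → 533
Giving 276 / 1238 / 1077 / 1141 / 533.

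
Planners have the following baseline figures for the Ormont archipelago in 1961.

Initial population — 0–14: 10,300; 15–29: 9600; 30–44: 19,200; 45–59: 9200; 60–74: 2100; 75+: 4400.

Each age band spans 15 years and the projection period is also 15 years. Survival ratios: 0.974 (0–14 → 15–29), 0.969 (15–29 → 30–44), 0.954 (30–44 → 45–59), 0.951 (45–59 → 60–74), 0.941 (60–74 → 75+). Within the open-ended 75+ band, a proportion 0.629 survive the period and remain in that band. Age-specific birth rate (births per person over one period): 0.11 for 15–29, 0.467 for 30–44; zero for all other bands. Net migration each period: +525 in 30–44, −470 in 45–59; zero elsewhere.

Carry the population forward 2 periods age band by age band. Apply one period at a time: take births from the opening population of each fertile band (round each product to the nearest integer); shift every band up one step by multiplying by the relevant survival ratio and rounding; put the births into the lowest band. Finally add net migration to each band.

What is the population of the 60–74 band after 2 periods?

16972

Let band 1 be 0–14 through band 6 = 75+.
— Period 1 —
Births: 9600 * 0.11 = 1056  |  19200 * 0.467 = 8966 ⇒ total 10022
Band 2: 10300 * 0.974 = 10032
Band 3: 9600 * 0.969 = 9302
Band 4: 19200 * 0.954 = 18317
Band 5: 9200 * 0.951 = 8749
Band 6: 2100 * 0.941 + 4400 * 0.629 = 1976 + 2768 = 4744
Net migration: Band 3 + 525 → 9827; Band 4 − 470 → 17847
→ [10022, 10032, 9827, 17847, 8749, 4744]
— Period 2 —
Births: 10032 * 0.11 = 1104  |  9827 * 0.467 = 4589 ⇒ total 5693
Band 2: 10022 * 0.974 = 9761
Band 3: 10032 * 0.969 = 9721
Band 4: 9827 * 0.954 = 9375
Band 5: 17847 * 0.951 = 16972
Band 6: 8749 * 0.941 + 4744 * 0.629 = 8233 + 2984 = 11217
Net migration: Band 3 + 525 → 10246; Band 4 − 470 → 8905
→ [5693, 9761, 10246, 8905, 16972, 11217]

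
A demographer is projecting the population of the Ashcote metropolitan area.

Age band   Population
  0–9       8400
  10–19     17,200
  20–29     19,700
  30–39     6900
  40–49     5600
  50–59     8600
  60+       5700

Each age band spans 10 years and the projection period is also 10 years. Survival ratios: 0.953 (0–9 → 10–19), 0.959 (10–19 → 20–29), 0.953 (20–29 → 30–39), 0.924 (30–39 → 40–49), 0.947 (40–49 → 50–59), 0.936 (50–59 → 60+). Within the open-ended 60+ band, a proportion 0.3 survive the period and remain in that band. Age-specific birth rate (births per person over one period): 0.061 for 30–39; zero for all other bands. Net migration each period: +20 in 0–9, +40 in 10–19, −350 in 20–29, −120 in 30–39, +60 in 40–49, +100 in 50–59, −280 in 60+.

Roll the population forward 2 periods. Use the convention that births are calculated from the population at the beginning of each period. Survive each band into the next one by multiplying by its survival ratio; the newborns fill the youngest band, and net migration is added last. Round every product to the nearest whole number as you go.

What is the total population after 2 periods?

Let band 1 be 0–9 through band 7 = 60+.
After projecting period 1:
Births: 6900 * 0.061 = 421
Band 2: 8400 * 0.953 = 8005
Band 3: 17200 * 0.959 = 16495
Band 4: 19700 * 0.953 = 18774
Band 5: 6900 * 0.924 = 6376
Band 6: 5600 * 0.947 = 5303
Band 7: 8600 * 0.936 + 5700 * 0.3 = 8050 + 1710 = 9760
Net migration: Band 1 + 20 → 441; Band 2 + 40 → 8045; Band 3 − 350 → 16145; Band 4 − 120 → 18654; Band 5 + 60 → 6436; Band 6 + 100 → 5403; Band 7 − 280 → 9480
End of period: [441, 8045, 16145, 18654, 6436, 5403, 9480]
After projecting period 2:
Births: 18654 * 0.061 = 1138
Band 2: 441 * 0.953 = 420
Band 3: 8045 * 0.959 = 7715
Band 4: 16145 * 0.953 = 15386
Band 5: 18654 * 0.924 = 17236
Band 6: 6436 * 0.947 = 6095
Band 7: 5403 * 0.936 + 9480 * 0.3 = 5057 + 2844 = 7901
Net migration: Band 1 + 20 → 1158; Band 2 + 40 → 460; Band 3 − 350 → 7365; Band 4 − 120 → 15266; Band 5 + 60 → 17296; Band 6 + 100 → 6195; Band 7 − 280 → 7621
End of period: [1158, 460, 7365, 15266, 17296, 6195, 7621]
Total after period 2: 1158 + 460 + 7365 + 15266 + 17296 + 6195 + 7621 = 55361

55361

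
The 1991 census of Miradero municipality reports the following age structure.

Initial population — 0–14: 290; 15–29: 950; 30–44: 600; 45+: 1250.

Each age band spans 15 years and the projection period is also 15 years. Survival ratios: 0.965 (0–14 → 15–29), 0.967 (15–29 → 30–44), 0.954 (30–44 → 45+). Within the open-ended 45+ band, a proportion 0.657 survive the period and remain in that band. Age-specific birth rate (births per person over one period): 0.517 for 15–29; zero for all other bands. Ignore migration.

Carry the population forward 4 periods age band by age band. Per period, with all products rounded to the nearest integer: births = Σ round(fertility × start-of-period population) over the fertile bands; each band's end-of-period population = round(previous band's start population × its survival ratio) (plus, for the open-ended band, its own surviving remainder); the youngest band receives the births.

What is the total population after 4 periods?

Let band 1 be 0–14 through band 4 = 45+.
— Period 1 —
Births: 950 * 0.517 = 491
Band 2: 290 * 0.965 = 280
Band 3: 950 * 0.967 = 919
Band 4: 600 * 0.954 + 1250 * 0.657 = 572 + 821 = 1393
End of period: [491, 280, 919, 1393]
— Period 2 —
Births: 280 * 0.517 = 145
Band 2: 491 * 0.965 = 474
Band 3: 280 * 0.967 = 271
Band 4: 919 * 0.954 + 1393 * 0.657 = 877 + 915 = 1792
End of period: [145, 474, 271, 1792]
— Period 3 —
Births: 474 * 0.517 = 245
Band 2: 145 * 0.965 = 140
Band 3: 474 * 0.967 = 458
Band 4: 271 * 0.954 + 1792 * 0.657 = 259 + 1177 = 1436
End of period: [245, 140, 458, 1436]
— Period 4 —
Births: 140 * 0.517 = 72
Band 2: 245 * 0.965 = 236
Band 3: 140 * 0.967 = 135
Band 4: 458 * 0.954 + 1436 * 0.657 = 437 + 943 = 1380
End of period: [72, 236, 135, 1380]
Total after period 4: 72 + 236 + 135 + 1380 = 1823

1823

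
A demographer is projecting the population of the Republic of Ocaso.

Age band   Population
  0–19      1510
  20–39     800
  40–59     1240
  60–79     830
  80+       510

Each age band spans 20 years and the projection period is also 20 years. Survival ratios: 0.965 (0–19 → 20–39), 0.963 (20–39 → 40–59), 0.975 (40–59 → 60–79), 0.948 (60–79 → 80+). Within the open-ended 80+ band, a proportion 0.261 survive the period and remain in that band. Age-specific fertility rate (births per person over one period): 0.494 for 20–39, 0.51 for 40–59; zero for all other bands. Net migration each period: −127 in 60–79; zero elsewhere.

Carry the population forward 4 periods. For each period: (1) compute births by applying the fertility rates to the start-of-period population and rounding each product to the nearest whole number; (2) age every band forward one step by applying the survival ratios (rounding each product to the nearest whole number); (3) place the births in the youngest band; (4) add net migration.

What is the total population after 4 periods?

5436

Call the bands 1 to 5, youngest first.
After projecting period 1:
Births: 800 * 0.494 = 395, 1240 * 0.51 = 632 → total 1027
Band 2: 1510 * 0.965 = 1457
Band 3: 800 * 0.963 = 770
Band 4: 1240 * 0.975 = 1209
Band 5: 830 * 0.948 + 510 * 0.261 = 787 + 133 = 920
Net migration: Band 4 − 127 → 1082
Giving 1027 / 1457 / 770 / 1082 / 920.
After projecting period 2:
Births: 1457 * 0.494 = 720, 770 * 0.51 = 393 → total 1113
Band 2: 1027 * 0.965 = 991
Band 3: 1457 * 0.963 = 1403
Band 4: 770 * 0.975 = 751
Band 5: 1082 * 0.948 + 920 * 0.261 = 1026 + 240 = 1266
Net migration: Band 4 − 127 → 624
Giving 1113 / 991 / 1403 / 624 / 1266.
After projecting period 3:
Births: 991 * 0.494 = 490, 1403 * 0.51 = 716 → total 1206
Band 2: 1113 * 0.965 = 1074
Band 3: 991 * 0.963 = 954
Band 4: 1403 * 0.975 = 1368
Band 5: 624 * 0.948 + 1266 * 0.261 = 592 + 330 = 922
Net migration: Band 4 − 127 → 1241
Giving 1206 / 1074 / 954 / 1241 / 922.
After projecting period 4:
Births: 1074 * 0.494 = 531, 954 * 0.51 = 487 → total 1018
Band 2: 1206 * 0.965 = 1164
Band 3: 1074 * 0.963 = 1034
Band 4: 954 * 0.975 = 930
Band 5: 1241 * 0.948 + 922 * 0.261 = 1176 + 241 = 1417
Net migration: Band 4 − 127 → 803
Giving 1018 / 1164 / 1034 / 803 / 1417.
Total after period 4: 1018 + 1164 + 1034 + 803 + 1417 = 5436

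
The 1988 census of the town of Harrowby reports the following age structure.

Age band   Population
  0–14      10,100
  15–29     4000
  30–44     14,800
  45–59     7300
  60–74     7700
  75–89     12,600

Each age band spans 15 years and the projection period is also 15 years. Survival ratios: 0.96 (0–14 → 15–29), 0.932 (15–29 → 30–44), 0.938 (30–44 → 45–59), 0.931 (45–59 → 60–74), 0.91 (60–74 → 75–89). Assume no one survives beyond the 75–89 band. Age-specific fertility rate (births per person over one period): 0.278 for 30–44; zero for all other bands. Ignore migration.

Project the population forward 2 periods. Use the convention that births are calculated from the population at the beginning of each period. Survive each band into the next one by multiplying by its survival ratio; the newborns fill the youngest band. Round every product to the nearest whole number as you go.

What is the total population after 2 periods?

Call the groups 1 to 6, youngest first.
Period 1:
Births: 14800 × 0.278 = 4114
Group 2: 10100 × 0.96 = 9696
Group 3: 4000 × 0.932 = 3728
Group 4: 14800 × 0.938 = 13882
Group 5: 7300 × 0.931 = 6796
Group 6: 7700 × 0.91 = 7007
End of period: [4114, 9696, 3728, 13882, 6796, 7007]
Period 2:
Births: 3728 × 0.278 = 1036
Group 2: 4114 × 0.96 = 3949
Group 3: 9696 × 0.932 = 9037
Group 4: 3728 × 0.938 = 3497
Group 5: 13882 × 0.931 = 12924
Group 6: 6796 × 0.91 = 6184
End of period: [1036, 3949, 9037, 3497, 12924, 6184]
Total after period 2: 1036 + 3949 + 9037 + 3497 + 12924 + 6184 = 36627

36627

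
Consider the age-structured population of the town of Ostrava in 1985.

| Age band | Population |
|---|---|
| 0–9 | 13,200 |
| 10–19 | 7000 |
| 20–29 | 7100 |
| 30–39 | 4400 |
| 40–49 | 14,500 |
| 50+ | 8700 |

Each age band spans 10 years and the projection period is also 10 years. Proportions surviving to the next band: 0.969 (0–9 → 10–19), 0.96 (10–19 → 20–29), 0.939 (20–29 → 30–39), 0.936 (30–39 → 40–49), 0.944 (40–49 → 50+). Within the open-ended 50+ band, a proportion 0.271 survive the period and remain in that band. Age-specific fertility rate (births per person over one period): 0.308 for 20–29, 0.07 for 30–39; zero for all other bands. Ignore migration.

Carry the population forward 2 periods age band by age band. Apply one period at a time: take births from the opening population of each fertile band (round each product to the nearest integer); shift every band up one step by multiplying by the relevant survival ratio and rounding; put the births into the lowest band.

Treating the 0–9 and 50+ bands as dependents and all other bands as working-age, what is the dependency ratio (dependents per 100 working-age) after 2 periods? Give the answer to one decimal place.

Period 1.
Births: 7100 * 0.308 = 2187 ; 4400 * 0.07 = 308 → 2495
10–19: 13200 * 0.969 = 12791
20–29: 7000 * 0.96 = 6720
30–39: 7100 * 0.939 = 6667
40–49: 4400 * 0.936 = 4118
50+: 14500 * 0.944 + 8700 * 0.271 = 13688 + 2358 = 16046
Giving 2495 / 12791 / 6720 / 6667 / 4118 / 16046.
Period 2.
Births: 6720 * 0.308 = 2070 ; 6667 * 0.07 = 467 → 2537
10–19: 2495 * 0.969 = 2418
20–29: 12791 * 0.96 = 12279
30–39: 6720 * 0.939 = 6310
40–49: 6667 * 0.936 = 6240
50+: 4118 * 0.944 + 16046 * 0.271 = 3887 + 4348 = 8235
Giving 2537 / 2418 / 12279 / 6310 / 6240 / 8235.
Dependents (band 0–9 + band 50+) = 2537 + 8235 = 10772; working-age = 27247; ratio = 10772/27247 × 100 = 39.5

39.5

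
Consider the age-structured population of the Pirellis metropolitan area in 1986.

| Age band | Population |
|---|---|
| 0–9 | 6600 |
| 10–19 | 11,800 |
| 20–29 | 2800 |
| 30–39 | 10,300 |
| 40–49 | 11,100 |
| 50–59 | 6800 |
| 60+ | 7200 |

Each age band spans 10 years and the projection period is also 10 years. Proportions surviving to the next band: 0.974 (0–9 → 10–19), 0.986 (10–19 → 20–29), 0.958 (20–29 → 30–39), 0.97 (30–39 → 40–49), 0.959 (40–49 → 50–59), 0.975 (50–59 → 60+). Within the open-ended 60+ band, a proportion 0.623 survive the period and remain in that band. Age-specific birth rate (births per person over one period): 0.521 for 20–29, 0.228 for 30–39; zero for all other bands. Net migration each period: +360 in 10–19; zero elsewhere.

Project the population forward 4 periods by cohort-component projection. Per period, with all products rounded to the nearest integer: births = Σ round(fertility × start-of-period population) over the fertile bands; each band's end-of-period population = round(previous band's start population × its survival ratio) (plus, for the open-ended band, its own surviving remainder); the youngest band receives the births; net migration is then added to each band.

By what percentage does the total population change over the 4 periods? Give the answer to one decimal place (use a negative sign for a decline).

Period 1.
Births: 2800 × 0.521 = 1459  |  10300 × 0.228 = 2348 — total 3807
10–19: 6600 × 0.974 = 6428
20–29: 11800 × 0.986 = 11635
30–39: 2800 × 0.958 = 2682
40–49: 10300 × 0.97 = 9991
50–59: 11100 × 0.959 = 10645
60+: 6800 × 0.975 + 7200 × 0.623 = 6630 + 4486 = 11116
Net migration: 10–19 + 360 → 6788
→ [3807, 6788, 11635, 2682, 9991, 10645, 11116]
Period 2.
Births: 11635 × 0.521 = 6062  |  2682 × 0.228 = 611 — total 6673
10–19: 3807 × 0.974 = 3708
20–29: 6788 × 0.986 = 6693
30–39: 11635 × 0.958 = 11146
40–49: 2682 × 0.97 = 2602
50–59: 9991 × 0.959 = 9581
60+: 10645 × 0.975 + 11116 × 0.623 = 10379 + 6925 = 17304
Net migration: 10–19 + 360 → 4068
→ [6673, 4068, 6693, 11146, 2602, 9581, 17304]
Period 3.
Births: 6693 × 0.521 = 3487  |  11146 × 0.228 = 2541 — total 6028
10–19: 6673 × 0.974 = 6500
20–29: 4068 × 0.986 = 4011
30–39: 6693 × 0.958 = 6412
40–49: 11146 × 0.97 = 10812
50–59: 2602 × 0.959 = 2495
60+: 9581 × 0.975 + 17304 × 0.623 = 9341 + 10780 = 20121
Net migration: 10–19 + 360 → 6860
→ [6028, 6860, 4011, 6412, 10812, 2495, 20121]
Period 4.
Births: 4011 × 0.521 = 2090  |  6412 × 0.228 = 1462 — total 3552
10–19: 6028 × 0.974 = 5871
20–29: 6860 × 0.986 = 6764
30–39: 4011 × 0.958 = 3843
40–49: 6412 × 0.97 = 6220
50–59: 10812 × 0.959 = 10369
60+: 2495 × 0.975 + 20121 × 0.623 = 2433 + 12535 = 14968
Net migration: 10–19 + 360 → 6231
→ [3552, 6231, 6764, 3843, 6220, 10369, 14968]
Total: 56600 → 51947; change = -4653; percentage change = -8.2%

-8.2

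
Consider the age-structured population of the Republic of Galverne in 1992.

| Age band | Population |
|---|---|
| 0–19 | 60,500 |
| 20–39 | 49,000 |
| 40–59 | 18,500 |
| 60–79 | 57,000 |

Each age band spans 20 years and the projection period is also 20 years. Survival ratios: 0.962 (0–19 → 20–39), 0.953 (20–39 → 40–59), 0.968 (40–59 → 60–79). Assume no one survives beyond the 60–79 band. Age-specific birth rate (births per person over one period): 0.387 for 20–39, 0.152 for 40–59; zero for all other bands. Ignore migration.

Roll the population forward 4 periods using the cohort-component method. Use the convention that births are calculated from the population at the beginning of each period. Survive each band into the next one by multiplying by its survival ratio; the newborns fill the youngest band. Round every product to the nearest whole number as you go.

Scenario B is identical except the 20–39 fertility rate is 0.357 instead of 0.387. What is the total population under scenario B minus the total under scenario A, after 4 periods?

-5655

Period 1:
Births: 49000 × 0.387 = 18963 ; 18500 × 0.152 = 2812 ⇒ total 21775
20–39: 60500 × 0.962 = 58201
40–59: 49000 × 0.953 = 46697
60–79: 18500 × 0.968 = 17908
→ [21775, 58201, 46697, 17908]
Period 2:
Births: 58201 × 0.387 = 22524 ; 46697 × 0.152 = 7098 ⇒ total 29622
20–39: 21775 × 0.962 = 20948
40–59: 58201 × 0.953 = 55466
60–79: 46697 × 0.968 = 45203
→ [29622, 20948, 55466, 45203]
Period 3:
Births: 20948 × 0.387 = 8107 ; 55466 × 0.152 = 8431 ⇒ total 16538
20–39: 29622 × 0.962 = 28496
40–59: 20948 × 0.953 = 19963
60–79: 55466 × 0.968 = 53691
→ [16538, 28496, 19963, 53691]
Period 4:
Births: 28496 × 0.387 = 11028 ; 19963 × 0.152 = 3034 ⇒ total 14062
20–39: 16538 × 0.962 = 15910
40–59: 28496 × 0.953 = 27157
60–79: 19963 × 0.968 = 19324
→ [14062, 15910, 27157, 19324]
Scenario A total after 4 periods: 76453
Scenario B projection —
Period 1:
Births: 49000 × 0.357 = 17493 ; 18500 × 0.152 = 2812 ⇒ total 20305
20–39: 60500 × 0.962 = 58201
40–59: 49000 × 0.953 = 46697
60–79: 18500 × 0.968 = 17908
→ [20305, 58201, 46697, 17908]
Period 2:
Births: 58201 × 0.357 = 20778 ; 46697 × 0.152 = 7098 ⇒ total 27876
20–39: 20305 × 0.962 = 19533
40–59: 58201 × 0.953 = 55466
60–79: 46697 × 0.968 = 45203
→ [27876, 19533, 55466, 45203]
Period 3:
Births: 19533 × 0.357 = 6973 ; 55466 × 0.152 = 8431 ⇒ total 15404
20–39: 27876 × 0.962 = 26817
40–59: 19533 × 0.953 = 18615
60–79: 55466 × 0.968 = 53691
→ [15404, 26817, 18615, 53691]
Period 4:
Births: 26817 × 0.357 = 9574 ; 18615 × 0.152 = 2829 ⇒ total 12403
20–39: 15404 × 0.962 = 14819
40–59: 26817 × 0.953 = 25557
60–79: 18615 × 0.968 = 18019
→ [12403, 14819, 25557, 18019]
Scenario B total after 4 periods: 70798
Difference B − A = 70798 − 76453 = -5655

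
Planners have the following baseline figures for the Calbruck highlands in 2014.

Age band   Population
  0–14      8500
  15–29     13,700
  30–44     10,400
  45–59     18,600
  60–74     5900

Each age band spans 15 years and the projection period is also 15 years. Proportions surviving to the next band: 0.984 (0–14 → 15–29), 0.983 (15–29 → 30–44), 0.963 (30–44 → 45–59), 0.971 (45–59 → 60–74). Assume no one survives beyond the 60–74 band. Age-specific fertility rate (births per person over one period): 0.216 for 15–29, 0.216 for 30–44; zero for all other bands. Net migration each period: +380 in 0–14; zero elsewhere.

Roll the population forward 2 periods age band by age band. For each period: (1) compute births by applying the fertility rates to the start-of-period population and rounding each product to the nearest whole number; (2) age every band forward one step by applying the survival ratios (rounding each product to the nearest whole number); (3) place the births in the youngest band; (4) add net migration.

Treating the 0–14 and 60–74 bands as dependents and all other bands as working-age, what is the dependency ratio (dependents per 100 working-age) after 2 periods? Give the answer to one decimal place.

Numbering the bands 1..5 from youngest to oldest:
[period 1]
Births: 13700 × 0.216 = 2959, 10400 × 0.216 = 2246 ⇒ total 5205
Band 2: 8500 × 0.984 = 8364
Band 3: 13700 × 0.983 = 13467
Band 4: 10400 × 0.963 = 10015
Band 5: 18600 × 0.971 = 18061
Net migration: Band 1 + 380 → 5585
→ [5585, 8364, 13467, 10015, 18061]
[period 2]
Births: 8364 × 0.216 = 1807, 13467 × 0.216 = 2909 ⇒ total 4716
Band 2: 5585 × 0.984 = 5496
Band 3: 8364 × 0.983 = 8222
Band 4: 13467 × 0.963 = 12969
Band 5: 10015 × 0.971 = 9725
Net migration: Band 1 + 380 → 5096
→ [5096, 5496, 8222, 12969, 9725]
Dependents (band 0–14 + band 60–74) = 5096 + 9725 = 14821; working-age = 26687; ratio = 14821/26687 × 100 = 55.5

55.5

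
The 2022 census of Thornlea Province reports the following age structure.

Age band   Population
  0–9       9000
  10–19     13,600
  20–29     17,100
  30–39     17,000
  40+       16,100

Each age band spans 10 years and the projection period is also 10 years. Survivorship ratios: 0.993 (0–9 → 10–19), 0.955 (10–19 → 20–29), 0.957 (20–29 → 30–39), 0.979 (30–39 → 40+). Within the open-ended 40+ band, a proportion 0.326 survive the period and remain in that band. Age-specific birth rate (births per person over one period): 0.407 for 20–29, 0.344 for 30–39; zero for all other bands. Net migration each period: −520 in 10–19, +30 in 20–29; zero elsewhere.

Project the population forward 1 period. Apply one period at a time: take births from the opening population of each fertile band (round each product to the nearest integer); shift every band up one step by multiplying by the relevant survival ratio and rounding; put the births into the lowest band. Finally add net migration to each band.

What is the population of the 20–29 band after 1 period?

[period 1]
Births: 17100 × 0.407 = 6960  |  17000 × 0.344 = 5848 → total 12808
10–19: 9000 × 0.993 = 8937
20–29: 13600 × 0.955 = 12988
30–39: 17100 × 0.957 = 16365
40+: 17000 × 0.979 + 16100 × 0.326 = 16643 + 5249 = 21892
Net migration: 10–19 − 520 → 8417; 20–29 + 30 → 13018
Giving 12808 / 8417 / 13018 / 16365 / 21892.

13018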